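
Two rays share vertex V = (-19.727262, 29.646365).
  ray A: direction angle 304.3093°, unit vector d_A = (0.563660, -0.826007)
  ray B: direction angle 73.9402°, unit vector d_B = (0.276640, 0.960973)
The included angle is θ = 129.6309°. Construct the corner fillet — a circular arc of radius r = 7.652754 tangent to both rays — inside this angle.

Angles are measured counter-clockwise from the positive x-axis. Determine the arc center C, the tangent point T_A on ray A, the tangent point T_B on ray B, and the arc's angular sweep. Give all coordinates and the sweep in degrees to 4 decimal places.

bisector direction at 9.1248° = (0.987345,0.158585)
center distance |VC| = r/sin(θ/2) = 7.652754/sin(64.8154°) = 8.456625
C = V + |VC|·bis = (-11.3777,30.9875)
T_A = V + ((C−V)·d_A)·d_A = V + 3.5986·d_A = (-17.6989,26.6739)
T_B = V + ((C−V)·d_B)·d_B = V + 3.5986·d_B = (-18.7317,33.1045)
sweep = 180° − θ = 50.3691°

center=(-11.3777,30.9875) T_A=(-17.6989,26.6739) T_B=(-18.7317,33.1045) sweep=50.3691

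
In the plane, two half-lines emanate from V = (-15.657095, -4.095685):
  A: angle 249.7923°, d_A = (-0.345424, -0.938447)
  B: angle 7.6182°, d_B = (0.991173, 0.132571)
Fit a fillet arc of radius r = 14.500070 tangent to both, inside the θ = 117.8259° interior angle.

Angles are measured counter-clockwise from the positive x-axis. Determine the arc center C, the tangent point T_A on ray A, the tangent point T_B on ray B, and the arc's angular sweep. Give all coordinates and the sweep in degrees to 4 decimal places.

center=(-5.0694,-17.3088) T_A=(-18.6770,-12.3001) T_B=(-6.9917,-2.9367) sweep=62.1741

bisector direction at 308.7053° = (0.625314,-0.780373)
center distance |VC| = r/sin(θ/2) = 14.500070/sin(58.9130°) = 16.931742
C = V + |VC|·bis = (-5.0694,-17.3088)
T_A = V + ((C−V)·d_A)·d_A = V + 8.7425·d_A = (-18.6770,-12.3001)
T_B = V + ((C−V)·d_B)·d_B = V + 8.7425·d_B = (-6.9917,-2.9367)
sweep = 180° − θ = 62.1741°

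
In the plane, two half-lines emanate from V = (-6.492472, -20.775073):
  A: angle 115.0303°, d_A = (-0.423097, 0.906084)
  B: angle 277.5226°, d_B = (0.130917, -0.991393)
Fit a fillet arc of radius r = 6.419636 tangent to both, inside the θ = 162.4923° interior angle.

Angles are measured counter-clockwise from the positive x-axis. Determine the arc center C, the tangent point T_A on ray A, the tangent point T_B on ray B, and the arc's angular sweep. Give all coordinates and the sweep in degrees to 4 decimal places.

center=(-12.7274,-22.5955) T_A=(-6.9107,-19.8794) T_B=(-6.3631,-21.7551) sweep=17.5077

bisector direction at 196.2765° = (-0.959921,-0.280272)
center distance |VC| = r/sin(θ/2) = 6.419636/sin(81.2462°) = 6.495298
C = V + |VC|·bis = (-12.7274,-22.5955)
T_A = V + ((C−V)·d_A)·d_A = V + 0.9885·d_A = (-6.9107,-19.8794)
T_B = V + ((C−V)·d_B)·d_B = V + 0.9885·d_B = (-6.3631,-21.7551)
sweep = 180° − θ = 17.5077°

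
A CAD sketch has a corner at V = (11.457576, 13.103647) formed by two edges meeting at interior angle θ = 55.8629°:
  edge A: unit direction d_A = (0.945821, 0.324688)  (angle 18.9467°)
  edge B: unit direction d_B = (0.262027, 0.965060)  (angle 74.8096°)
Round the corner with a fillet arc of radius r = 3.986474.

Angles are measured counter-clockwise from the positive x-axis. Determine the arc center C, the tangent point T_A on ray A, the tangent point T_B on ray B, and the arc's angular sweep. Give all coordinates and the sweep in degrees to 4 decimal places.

center=(17.2750,19.3155) T_A=(18.5694,15.5450) T_B=(13.4278,20.3601) sweep=124.1371

bisector direction at 46.8781° = (0.683552,0.729902)
center distance |VC| = r/sin(θ/2) = 3.986474/sin(27.9315°) = 8.510563
C = V + |VC|·bis = (17.2750,19.3155)
T_A = V + ((C−V)·d_A)·d_A = V + 7.5192·d_A = (18.5694,15.5450)
T_B = V + ((C−V)·d_B)·d_B = V + 7.5192·d_B = (13.4278,20.3601)
sweep = 180° − θ = 124.1371°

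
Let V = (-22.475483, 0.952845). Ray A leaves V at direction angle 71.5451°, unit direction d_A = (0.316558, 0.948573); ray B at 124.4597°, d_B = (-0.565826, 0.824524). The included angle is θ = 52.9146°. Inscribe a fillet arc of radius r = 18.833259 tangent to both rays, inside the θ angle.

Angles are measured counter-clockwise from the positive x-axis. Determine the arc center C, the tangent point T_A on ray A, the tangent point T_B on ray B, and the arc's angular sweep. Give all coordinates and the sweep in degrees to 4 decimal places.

center=(-28.3603,42.8127) T_A=(-10.4956,36.8509) T_B=(-43.8888,32.1564) sweep=127.0854

bisector direction at 98.0024° = (-0.139215,0.990262)
center distance |VC| = r/sin(θ/2) = 18.833259/sin(26.4573°) = 42.271515
C = V + |VC|·bis = (-28.3603,42.8127)
T_A = V + ((C−V)·d_A)·d_A = V + 37.8443·d_A = (-10.4956,36.8509)
T_B = V + ((C−V)·d_B)·d_B = V + 37.8443·d_B = (-43.8888,32.1564)
sweep = 180° − θ = 127.0854°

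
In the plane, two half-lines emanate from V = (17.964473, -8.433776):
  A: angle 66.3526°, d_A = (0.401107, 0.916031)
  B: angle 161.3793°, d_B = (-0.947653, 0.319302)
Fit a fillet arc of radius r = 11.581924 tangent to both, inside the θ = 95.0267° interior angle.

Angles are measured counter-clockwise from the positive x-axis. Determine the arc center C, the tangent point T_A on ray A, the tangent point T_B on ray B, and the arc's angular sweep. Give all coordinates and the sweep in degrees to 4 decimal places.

bisector direction at 113.8660° = (-0.404598,0.914495)
center distance |VC| = r/sin(θ/2) = 11.581924/sin(47.5134°) = 15.705694
C = V + |VC|·bis = (11.6100,5.9290)
T_A = V + ((C−V)·d_A)·d_A = V + 10.6079·d_A = (22.2194,1.2834)
T_B = V + ((C−V)·d_B)·d_B = V + 10.6079·d_B = (7.9118,-5.0467)
sweep = 180° − θ = 84.9733°

center=(11.6100,5.9290) T_A=(22.2194,1.2834) T_B=(7.9118,-5.0467) sweep=84.9733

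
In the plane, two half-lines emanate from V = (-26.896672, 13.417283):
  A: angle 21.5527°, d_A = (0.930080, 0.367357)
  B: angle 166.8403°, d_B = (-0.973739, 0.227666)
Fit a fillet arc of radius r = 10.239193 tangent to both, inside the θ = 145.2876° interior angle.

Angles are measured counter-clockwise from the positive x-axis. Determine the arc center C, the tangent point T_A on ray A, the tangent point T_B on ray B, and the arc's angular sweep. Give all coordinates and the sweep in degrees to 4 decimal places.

center=(-27.6817,24.1162) T_A=(-23.9203,14.5929) T_B=(-30.0128,14.1459) sweep=34.7124

bisector direction at 94.1965° = (-0.073177,0.997319)
center distance |VC| = r/sin(θ/2) = 10.239193/sin(72.6438°) = 10.727637
C = V + |VC|·bis = (-27.6817,24.1162)
T_A = V + ((C−V)·d_A)·d_A = V + 3.2002·d_A = (-23.9203,14.5929)
T_B = V + ((C−V)·d_B)·d_B = V + 3.2002·d_B = (-30.0128,14.1459)
sweep = 180° − θ = 34.7124°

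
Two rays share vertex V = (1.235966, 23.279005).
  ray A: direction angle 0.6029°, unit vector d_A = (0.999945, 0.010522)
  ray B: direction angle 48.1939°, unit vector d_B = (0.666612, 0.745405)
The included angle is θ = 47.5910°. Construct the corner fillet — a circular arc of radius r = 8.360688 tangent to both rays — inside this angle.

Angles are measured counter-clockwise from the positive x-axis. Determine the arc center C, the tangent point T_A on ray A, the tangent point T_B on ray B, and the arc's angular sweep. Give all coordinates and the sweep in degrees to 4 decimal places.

bisector direction at 24.3984° = (0.910695,0.413079)
center distance |VC| = r/sin(θ/2) = 8.360688/sin(23.7955°) = 20.721781
C = V + |VC|·bis = (20.1072,31.8387)
T_A = V + ((C−V)·d_A)·d_A = V + 18.9603·d_A = (20.1952,23.4785)
T_B = V + ((C−V)·d_B)·d_B = V + 18.9603·d_B = (13.8751,37.4121)
sweep = 180° − θ = 132.4090°

center=(20.1072,31.8387) T_A=(20.1952,23.4785) T_B=(13.8751,37.4121) sweep=132.4090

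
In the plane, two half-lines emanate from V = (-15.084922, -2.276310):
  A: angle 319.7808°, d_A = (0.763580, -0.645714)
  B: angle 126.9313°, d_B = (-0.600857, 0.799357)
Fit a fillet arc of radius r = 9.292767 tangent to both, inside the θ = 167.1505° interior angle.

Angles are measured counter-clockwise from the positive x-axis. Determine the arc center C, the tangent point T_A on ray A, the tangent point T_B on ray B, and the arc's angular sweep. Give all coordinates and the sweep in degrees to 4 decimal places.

bisector direction at 43.3560° = (0.727102,0.686530)
center distance |VC| = r/sin(θ/2) = 9.292767/sin(83.5752°) = 9.351497
C = V + |VC|·bis = (-8.2854,4.1438)
T_A = V + ((C−V)·d_A)·d_A = V + 1.0464·d_A = (-14.2859,-2.9520)
T_B = V + ((C−V)·d_B)·d_B = V + 1.0464·d_B = (-15.7137,-1.4399)
sweep = 180° − θ = 12.8495°

center=(-8.2854,4.1438) T_A=(-14.2859,-2.9520) T_B=(-15.7137,-1.4399) sweep=12.8495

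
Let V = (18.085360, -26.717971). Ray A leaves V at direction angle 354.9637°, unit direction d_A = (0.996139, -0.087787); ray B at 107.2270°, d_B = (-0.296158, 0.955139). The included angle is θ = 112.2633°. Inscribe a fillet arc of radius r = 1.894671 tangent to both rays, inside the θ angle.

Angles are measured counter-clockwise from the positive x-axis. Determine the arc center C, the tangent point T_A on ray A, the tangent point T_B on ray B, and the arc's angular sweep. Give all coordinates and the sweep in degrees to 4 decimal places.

bisector direction at 51.0953° = (0.628026,0.778192)
center distance |VC| = r/sin(θ/2) = 1.894671/sin(56.1317°) = 2.281856
C = V + |VC|·bis = (19.5184,-24.9422)
T_A = V + ((C−V)·d_A)·d_A = V + 1.2716·d_A = (19.3521,-26.8296)
T_B = V + ((C−V)·d_B)·d_B = V + 1.2716·d_B = (17.7088,-25.5034)
sweep = 180° − θ = 67.7367°

center=(19.5184,-24.9422) T_A=(19.3521,-26.8296) T_B=(17.7088,-25.5034) sweep=67.7367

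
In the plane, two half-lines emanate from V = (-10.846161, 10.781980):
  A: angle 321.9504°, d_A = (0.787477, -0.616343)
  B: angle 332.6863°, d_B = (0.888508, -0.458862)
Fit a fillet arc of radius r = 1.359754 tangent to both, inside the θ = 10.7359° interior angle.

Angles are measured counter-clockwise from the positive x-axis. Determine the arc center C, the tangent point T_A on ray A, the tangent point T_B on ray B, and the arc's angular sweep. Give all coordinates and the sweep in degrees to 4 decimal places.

center=(1.3876,2.9336) T_A=(0.5495,1.8628) T_B=(2.0115,4.1417) sweep=169.2641

bisector direction at 327.3184° = (0.841684,-0.539971)
center distance |VC| = r/sin(θ/2) = 1.359754/sin(5.3680°) = 14.534833
C = V + |VC|·bis = (1.3876,2.9336)
T_A = V + ((C−V)·d_A)·d_A = V + 14.4711·d_A = (0.5495,1.8628)
T_B = V + ((C−V)·d_B)·d_B = V + 14.4711·d_B = (2.0115,4.1417)
sweep = 180° − θ = 169.2641°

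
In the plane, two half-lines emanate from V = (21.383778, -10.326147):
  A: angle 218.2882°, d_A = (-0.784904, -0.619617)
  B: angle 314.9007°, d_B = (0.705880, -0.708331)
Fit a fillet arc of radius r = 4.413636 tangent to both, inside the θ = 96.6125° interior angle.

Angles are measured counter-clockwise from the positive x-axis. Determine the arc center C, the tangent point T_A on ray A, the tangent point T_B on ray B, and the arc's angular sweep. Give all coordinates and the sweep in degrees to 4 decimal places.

bisector direction at 266.5944° = (-0.059403,-0.998234)
center distance |VC| = r/sin(θ/2) = 4.413636/sin(48.3062°) = 5.910771
C = V + |VC|·bis = (21.0327,-16.2265)
T_A = V + ((C−V)·d_A)·d_A = V + 3.9315·d_A = (18.2979,-12.7622)
T_B = V + ((C−V)·d_B)·d_B = V + 3.9315·d_B = (24.1590,-13.1110)
sweep = 180° − θ = 83.3875°

center=(21.0327,-16.2265) T_A=(18.2979,-12.7622) T_B=(24.1590,-13.1110) sweep=83.3875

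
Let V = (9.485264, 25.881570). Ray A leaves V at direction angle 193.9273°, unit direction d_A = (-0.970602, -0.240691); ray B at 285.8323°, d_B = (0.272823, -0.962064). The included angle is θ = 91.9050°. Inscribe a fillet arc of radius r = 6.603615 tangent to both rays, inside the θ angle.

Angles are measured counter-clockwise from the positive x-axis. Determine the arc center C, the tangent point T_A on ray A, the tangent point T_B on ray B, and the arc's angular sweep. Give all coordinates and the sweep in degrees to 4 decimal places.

center=(4.8749,17.9346) T_A=(3.2854,24.3441) T_B=(11.2280,19.7363) sweep=88.0950

bisector direction at 239.8798° = (-0.501816,-0.864975)
center distance |VC| = r/sin(θ/2) = 6.603615/sin(45.9525°) = 9.187464
C = V + |VC|·bis = (4.8749,17.9346)
T_A = V + ((C−V)·d_A)·d_A = V + 6.3876·d_A = (3.2854,24.3441)
T_B = V + ((C−V)·d_B)·d_B = V + 6.3876·d_B = (11.2280,19.7363)
sweep = 180° − θ = 88.0950°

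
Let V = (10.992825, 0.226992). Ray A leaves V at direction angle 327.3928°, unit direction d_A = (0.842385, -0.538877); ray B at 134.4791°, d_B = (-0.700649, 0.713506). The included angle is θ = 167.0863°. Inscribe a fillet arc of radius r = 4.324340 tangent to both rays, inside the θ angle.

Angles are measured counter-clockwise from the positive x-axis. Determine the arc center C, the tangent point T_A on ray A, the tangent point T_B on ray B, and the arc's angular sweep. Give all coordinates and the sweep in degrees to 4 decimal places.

center=(13.7354,3.6060) T_A=(11.4051,-0.0367) T_B=(10.6499,0.5762) sweep=12.9137

bisector direction at 50.9359° = (0.630189,0.776442)
center distance |VC| = r/sin(θ/2) = 4.324340/sin(83.5431°) = 4.351945
C = V + |VC|·bis = (13.7354,3.6060)
T_A = V + ((C−V)·d_A)·d_A = V + 0.4894·d_A = (11.4051,-0.0367)
T_B = V + ((C−V)·d_B)·d_B = V + 0.4894·d_B = (10.6499,0.5762)
sweep = 180° − θ = 12.9137°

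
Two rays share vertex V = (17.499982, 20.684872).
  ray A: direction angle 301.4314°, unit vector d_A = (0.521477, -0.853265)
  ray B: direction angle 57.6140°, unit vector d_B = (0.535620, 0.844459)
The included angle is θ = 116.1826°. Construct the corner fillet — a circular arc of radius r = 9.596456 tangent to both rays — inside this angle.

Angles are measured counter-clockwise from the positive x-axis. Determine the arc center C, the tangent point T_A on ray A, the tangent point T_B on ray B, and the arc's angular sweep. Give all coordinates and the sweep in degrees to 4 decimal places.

center=(28.8043,20.5907) T_A=(20.6160,15.5864) T_B=(20.7005,25.7308) sweep=63.8174

bisector direction at 359.5227° = (0.999965,-0.008330)
center distance |VC| = r/sin(θ/2) = 9.596456/sin(58.0913°) = 11.304692
C = V + |VC|·bis = (28.8043,20.5907)
T_A = V + ((C−V)·d_A)·d_A = V + 5.9753·d_A = (20.6160,15.5864)
T_B = V + ((C−V)·d_B)·d_B = V + 5.9753·d_B = (20.7005,25.7308)
sweep = 180° − θ = 63.8174°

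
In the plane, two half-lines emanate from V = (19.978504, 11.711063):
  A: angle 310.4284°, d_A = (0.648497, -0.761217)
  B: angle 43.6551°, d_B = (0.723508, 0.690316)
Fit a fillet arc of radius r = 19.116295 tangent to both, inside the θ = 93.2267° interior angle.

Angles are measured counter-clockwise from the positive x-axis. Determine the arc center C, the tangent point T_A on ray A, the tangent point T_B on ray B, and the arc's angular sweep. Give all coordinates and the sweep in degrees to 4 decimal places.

center=(46.2478,10.3535) T_A=(31.6962,-2.0433) T_B=(33.0515,24.1843) sweep=86.7733

bisector direction at 357.0418° = (0.998667,-0.051608)
center distance |VC| = r/sin(θ/2) = 19.116295/sin(46.6133°) = 26.304364
C = V + |VC|·bis = (46.2478,10.3535)
T_A = V + ((C−V)·d_A)·d_A = V + 18.0689·d_A = (31.6962,-2.0433)
T_B = V + ((C−V)·d_B)·d_B = V + 18.0689·d_B = (33.0515,24.1843)
sweep = 180° − θ = 86.7733°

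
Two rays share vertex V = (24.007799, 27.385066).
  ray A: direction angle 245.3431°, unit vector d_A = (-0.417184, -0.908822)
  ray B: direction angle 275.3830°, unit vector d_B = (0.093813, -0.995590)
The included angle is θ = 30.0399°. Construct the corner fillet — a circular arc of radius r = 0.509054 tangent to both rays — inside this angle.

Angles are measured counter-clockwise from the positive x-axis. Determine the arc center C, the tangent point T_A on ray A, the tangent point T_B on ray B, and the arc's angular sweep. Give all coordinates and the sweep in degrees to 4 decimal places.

bisector direction at 260.3630° = (-0.167405,-0.985888)
center distance |VC| = r/sin(θ/2) = 0.509054/sin(15.0199°) = 1.964281
C = V + |VC|·bis = (23.6790,25.4485)
T_A = V + ((C−V)·d_A)·d_A = V + 1.8972·d_A = (23.2163,25.6609)
T_B = V + ((C−V)·d_B)·d_B = V + 1.8972·d_B = (24.1858,25.4963)
sweep = 180° − θ = 149.9601°

center=(23.6790,25.4485) T_A=(23.2163,25.6609) T_B=(24.1858,25.4963) sweep=149.9601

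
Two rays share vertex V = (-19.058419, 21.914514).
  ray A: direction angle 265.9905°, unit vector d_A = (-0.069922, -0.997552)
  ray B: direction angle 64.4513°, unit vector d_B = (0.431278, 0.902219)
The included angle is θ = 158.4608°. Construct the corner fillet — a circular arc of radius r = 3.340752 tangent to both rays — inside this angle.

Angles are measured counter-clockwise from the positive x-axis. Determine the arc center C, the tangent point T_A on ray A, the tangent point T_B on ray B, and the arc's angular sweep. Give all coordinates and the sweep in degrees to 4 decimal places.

center=(-15.7703,21.0470) T_A=(-19.1029,21.2806) T_B=(-18.7844,22.4878) sweep=21.5392

bisector direction at 345.2209° = (0.966917,-0.255093)
center distance |VC| = r/sin(θ/2) = 3.340752/sin(79.2304°) = 3.400649
C = V + |VC|·bis = (-15.7703,21.0470)
T_A = V + ((C−V)·d_A)·d_A = V + 0.6354·d_A = (-19.1029,21.2806)
T_B = V + ((C−V)·d_B)·d_B = V + 0.6354·d_B = (-18.7844,22.4878)
sweep = 180° − θ = 21.5392°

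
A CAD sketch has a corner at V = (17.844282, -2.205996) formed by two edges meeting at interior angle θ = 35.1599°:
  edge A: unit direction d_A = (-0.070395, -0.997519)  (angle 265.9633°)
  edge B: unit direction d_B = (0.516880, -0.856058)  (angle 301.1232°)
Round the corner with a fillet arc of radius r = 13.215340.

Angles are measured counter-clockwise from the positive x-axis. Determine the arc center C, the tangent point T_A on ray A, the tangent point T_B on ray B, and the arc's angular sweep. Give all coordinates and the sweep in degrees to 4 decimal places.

bisector direction at 283.5433° = (0.234179,-0.972193)
center distance |VC| = r/sin(θ/2) = 13.215340/sin(17.5800°) = 43.754143
C = V + |VC|·bis = (28.0906,-44.7435)
T_A = V + ((C−V)·d_A)·d_A = V + 41.7107·d_A = (14.9080,-43.8132)
T_B = V + ((C−V)·d_B)·d_B = V + 41.7107·d_B = (39.4037,-37.9127)
sweep = 180° − θ = 144.8401°

center=(28.0906,-44.7435) T_A=(14.9080,-43.8132) T_B=(39.4037,-37.9127) sweep=144.8401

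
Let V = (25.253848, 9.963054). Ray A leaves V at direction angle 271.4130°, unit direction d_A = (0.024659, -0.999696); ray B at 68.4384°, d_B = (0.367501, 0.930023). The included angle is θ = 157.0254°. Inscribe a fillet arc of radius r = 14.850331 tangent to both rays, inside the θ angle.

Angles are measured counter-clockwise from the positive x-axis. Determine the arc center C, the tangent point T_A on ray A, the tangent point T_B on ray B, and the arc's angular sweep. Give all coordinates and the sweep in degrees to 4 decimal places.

bisector direction at 349.9257° = (0.984582,-0.174925)
center distance |VC| = r/sin(θ/2) = 14.850331/sin(78.5127°) = 15.153880
C = V + |VC|·bis = (40.1741,7.3123)
T_A = V + ((C−V)·d_A)·d_A = V + 3.0179·d_A = (25.3283,6.9461)
T_B = V + ((C−V)·d_B)·d_B = V + 3.0179·d_B = (26.3629,12.7698)
sweep = 180° − θ = 22.9746°

center=(40.1741,7.3123) T_A=(25.3283,6.9461) T_B=(26.3629,12.7698) sweep=22.9746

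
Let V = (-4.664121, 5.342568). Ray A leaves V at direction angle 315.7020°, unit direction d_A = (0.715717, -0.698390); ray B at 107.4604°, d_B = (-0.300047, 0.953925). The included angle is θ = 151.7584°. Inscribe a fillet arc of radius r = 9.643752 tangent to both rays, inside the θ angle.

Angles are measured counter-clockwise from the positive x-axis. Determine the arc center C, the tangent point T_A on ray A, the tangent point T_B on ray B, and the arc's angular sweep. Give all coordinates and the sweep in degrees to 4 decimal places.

bisector direction at 31.5812° = (0.851899,0.523706)
center distance |VC| = r/sin(θ/2) = 9.643752/sin(75.8792°) = 9.944232
C = V + |VC|·bis = (3.8074,10.5504)
T_A = V + ((C−V)·d_A)·d_A = V + 2.4261·d_A = (-2.9277,3.6482)
T_B = V + ((C−V)·d_B)·d_B = V + 2.4261·d_B = (-5.3921,7.6569)
sweep = 180° − θ = 28.2416°

center=(3.8074,10.5504) T_A=(-2.9277,3.6482) T_B=(-5.3921,7.6569) sweep=28.2416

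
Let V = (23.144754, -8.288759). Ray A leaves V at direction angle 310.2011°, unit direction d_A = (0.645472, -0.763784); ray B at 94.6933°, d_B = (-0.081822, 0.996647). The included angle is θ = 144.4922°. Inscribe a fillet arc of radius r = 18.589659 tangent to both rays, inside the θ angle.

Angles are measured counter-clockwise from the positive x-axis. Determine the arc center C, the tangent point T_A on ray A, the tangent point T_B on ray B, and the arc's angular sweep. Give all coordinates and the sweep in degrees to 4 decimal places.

bisector direction at 22.4472° = (0.924232,0.381832)
center distance |VC| = r/sin(θ/2) = 18.589659/sin(72.2461°) = 19.519263
C = V + |VC|·bis = (41.1851,-0.8357)
T_A = V + ((C−V)·d_A)·d_A = V + 5.9520·d_A = (26.9866,-12.8348)
T_B = V + ((C−V)·d_B)·d_B = V + 5.9520·d_B = (22.6578,-2.3567)
sweep = 180° − θ = 35.5078°

center=(41.1851,-0.8357) T_A=(26.9866,-12.8348) T_B=(22.6578,-2.3567) sweep=35.5078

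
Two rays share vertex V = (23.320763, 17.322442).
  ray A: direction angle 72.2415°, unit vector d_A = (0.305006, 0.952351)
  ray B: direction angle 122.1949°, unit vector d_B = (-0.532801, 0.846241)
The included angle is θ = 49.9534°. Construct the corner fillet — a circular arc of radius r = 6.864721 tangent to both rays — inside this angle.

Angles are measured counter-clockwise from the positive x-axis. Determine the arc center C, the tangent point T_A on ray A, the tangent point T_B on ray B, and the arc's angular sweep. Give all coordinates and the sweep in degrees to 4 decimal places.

bisector direction at 97.2182° = (-0.125648,0.992075)
center distance |VC| = r/sin(θ/2) = 6.864721/sin(24.9767°) = 16.257493
C = V + |VC|·bis = (21.2780,33.4511)
T_A = V + ((C−V)·d_A)·d_A = V + 14.7371·d_A = (27.8157,31.3573)
T_B = V + ((C−V)·d_B)·d_B = V + 14.7371·d_B = (15.4688,29.7936)
sweep = 180° − θ = 130.0466°

center=(21.2780,33.4511) T_A=(27.8157,31.3573) T_B=(15.4688,29.7936) sweep=130.0466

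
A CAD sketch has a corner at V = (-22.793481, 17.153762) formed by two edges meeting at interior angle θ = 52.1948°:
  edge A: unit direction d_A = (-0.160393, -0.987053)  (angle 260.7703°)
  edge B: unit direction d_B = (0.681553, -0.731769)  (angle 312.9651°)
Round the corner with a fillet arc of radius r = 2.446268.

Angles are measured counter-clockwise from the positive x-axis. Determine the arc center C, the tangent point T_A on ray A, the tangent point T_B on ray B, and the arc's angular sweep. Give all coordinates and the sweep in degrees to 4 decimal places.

bisector direction at 286.8677° = (0.290163,-0.956977)
center distance |VC| = r/sin(θ/2) = 2.446268/sin(26.0974°) = 5.560984
C = V + |VC|·bis = (-21.1799,11.8320)
T_A = V + ((C−V)·d_A)·d_A = V + 4.9940·d_A = (-23.5945,12.2244)
T_B = V + ((C−V)·d_B)·d_B = V + 4.9940·d_B = (-19.3898,13.4993)
sweep = 180° − θ = 127.8052°

center=(-21.1799,11.8320) T_A=(-23.5945,12.2244) T_B=(-19.3898,13.4993) sweep=127.8052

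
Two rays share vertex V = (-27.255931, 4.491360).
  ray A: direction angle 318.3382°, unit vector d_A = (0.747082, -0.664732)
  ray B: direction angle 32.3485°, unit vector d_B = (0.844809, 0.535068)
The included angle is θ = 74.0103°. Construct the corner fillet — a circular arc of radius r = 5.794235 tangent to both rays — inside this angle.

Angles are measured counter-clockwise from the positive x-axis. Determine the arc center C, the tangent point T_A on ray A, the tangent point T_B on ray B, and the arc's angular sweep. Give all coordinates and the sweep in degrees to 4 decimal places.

bisector direction at 355.3433° = (0.996699,-0.081184)
center distance |VC| = r/sin(θ/2) = 5.794235/sin(37.0052°) = 9.626785
C = V + |VC|·bis = (-17.6609,3.7098)
T_A = V + ((C−V)·d_A)·d_A = V + 7.6878·d_A = (-21.5125,-0.6190)
T_B = V + ((C−V)·d_B)·d_B = V + 7.6878·d_B = (-20.7612,8.6048)
sweep = 180° − θ = 105.9897°

center=(-17.6609,3.7098) T_A=(-21.5125,-0.6190) T_B=(-20.7612,8.6048) sweep=105.9897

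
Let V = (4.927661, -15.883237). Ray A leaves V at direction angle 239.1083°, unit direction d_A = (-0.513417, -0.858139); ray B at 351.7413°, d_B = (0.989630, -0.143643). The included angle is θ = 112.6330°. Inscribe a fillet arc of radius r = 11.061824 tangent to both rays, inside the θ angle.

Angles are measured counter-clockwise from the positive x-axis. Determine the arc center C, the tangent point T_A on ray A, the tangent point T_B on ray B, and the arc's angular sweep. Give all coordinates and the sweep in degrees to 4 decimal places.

bisector direction at 295.4248° = (0.429326,-0.903150)
center distance |VC| = r/sin(θ/2) = 11.061824/sin(56.3165°) = 13.293642
C = V + |VC|·bis = (10.6350,-27.8894)
T_A = V + ((C−V)·d_A)·d_A = V + 7.3727·d_A = (1.1424,-22.2101)
T_B = V + ((C−V)·d_B)·d_B = V + 7.3727·d_B = (12.2239,-16.9423)
sweep = 180° − θ = 67.3670°

center=(10.6350,-27.8894) T_A=(1.1424,-22.2101) T_B=(12.2239,-16.9423) sweep=67.3670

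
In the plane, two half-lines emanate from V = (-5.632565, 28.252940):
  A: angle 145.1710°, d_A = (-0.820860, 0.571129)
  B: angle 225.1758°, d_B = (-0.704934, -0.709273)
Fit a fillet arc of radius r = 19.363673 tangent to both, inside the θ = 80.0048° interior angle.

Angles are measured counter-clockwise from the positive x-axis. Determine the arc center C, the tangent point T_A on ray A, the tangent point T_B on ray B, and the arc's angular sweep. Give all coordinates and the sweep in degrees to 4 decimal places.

center=(-35.6329,25.5367) T_A=(-24.5737,41.4316) T_B=(-21.8987,11.8866) sweep=99.9952

bisector direction at 185.1734° = (-0.995926,-0.090170)
center distance |VC| = r/sin(θ/2) = 19.363673/sin(40.0024°) = 30.123024
C = V + |VC|·bis = (-35.6329,25.5367)
T_A = V + ((C−V)·d_A)·d_A = V + 23.0748·d_A = (-24.5737,41.4316)
T_B = V + ((C−V)·d_B)·d_B = V + 23.0748·d_B = (-21.8987,11.8866)
sweep = 180° − θ = 99.9952°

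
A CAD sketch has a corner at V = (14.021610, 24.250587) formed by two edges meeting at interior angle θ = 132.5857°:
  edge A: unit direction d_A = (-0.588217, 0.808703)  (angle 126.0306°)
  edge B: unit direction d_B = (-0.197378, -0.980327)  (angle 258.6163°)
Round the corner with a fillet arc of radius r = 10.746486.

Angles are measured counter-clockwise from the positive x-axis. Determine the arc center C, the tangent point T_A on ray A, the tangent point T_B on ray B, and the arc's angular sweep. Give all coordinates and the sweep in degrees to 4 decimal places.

center=(2.5551,21.7456) T_A=(11.2458,28.0668) T_B=(13.0902,19.6244) sweep=47.4143

bisector direction at 192.3235° = (-0.976958,-0.213430)
center distance |VC| = r/sin(θ/2) = 10.746486/sin(66.2929°) = 11.736938
C = V + |VC|·bis = (2.5551,21.7456)
T_A = V + ((C−V)·d_A)·d_A = V + 4.7190·d_A = (11.2458,28.0668)
T_B = V + ((C−V)·d_B)·d_B = V + 4.7190·d_B = (13.0902,19.6244)
sweep = 180° − θ = 47.4143°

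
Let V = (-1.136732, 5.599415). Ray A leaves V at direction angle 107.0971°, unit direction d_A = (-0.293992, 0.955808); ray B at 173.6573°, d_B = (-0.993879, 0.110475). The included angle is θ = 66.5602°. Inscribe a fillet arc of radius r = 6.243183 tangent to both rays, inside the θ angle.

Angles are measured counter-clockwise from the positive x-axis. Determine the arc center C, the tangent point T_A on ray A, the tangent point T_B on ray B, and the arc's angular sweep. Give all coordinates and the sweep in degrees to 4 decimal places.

center=(-9.9003,12.8552) T_A=(-3.9330,14.6906) T_B=(-10.5900,6.6502) sweep=113.4398

bisector direction at 140.3772° = (-0.770260,0.637731)
center distance |VC| = r/sin(θ/2) = 6.243183/sin(33.2801°) = 11.377462
C = V + |VC|·bis = (-9.9003,12.8552)
T_A = V + ((C−V)·d_A)·d_A = V + 9.5115·d_A = (-3.9330,14.6906)
T_B = V + ((C−V)·d_B)·d_B = V + 9.5115·d_B = (-10.5900,6.6502)
sweep = 180° − θ = 113.4398°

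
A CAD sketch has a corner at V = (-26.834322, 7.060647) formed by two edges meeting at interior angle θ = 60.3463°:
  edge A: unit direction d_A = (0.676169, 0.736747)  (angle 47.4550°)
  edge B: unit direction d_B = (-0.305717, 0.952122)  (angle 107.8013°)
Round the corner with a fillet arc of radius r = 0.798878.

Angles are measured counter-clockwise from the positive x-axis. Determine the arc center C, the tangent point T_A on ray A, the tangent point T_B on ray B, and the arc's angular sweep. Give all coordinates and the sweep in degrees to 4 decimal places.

center=(-26.4938,8.6132) T_A=(-25.9052,8.0730) T_B=(-27.2544,8.3689) sweep=119.6537

bisector direction at 77.6281° = (0.214255,0.976778)
center distance |VC| = r/sin(θ/2) = 0.798878/sin(30.1731°) = 1.589444
C = V + |VC|·bis = (-26.4938,8.6132)
T_A = V + ((C−V)·d_A)·d_A = V + 1.3741·d_A = (-25.9052,8.0730)
T_B = V + ((C−V)·d_B)·d_B = V + 1.3741·d_B = (-27.2544,8.3689)
sweep = 180° − θ = 119.6537°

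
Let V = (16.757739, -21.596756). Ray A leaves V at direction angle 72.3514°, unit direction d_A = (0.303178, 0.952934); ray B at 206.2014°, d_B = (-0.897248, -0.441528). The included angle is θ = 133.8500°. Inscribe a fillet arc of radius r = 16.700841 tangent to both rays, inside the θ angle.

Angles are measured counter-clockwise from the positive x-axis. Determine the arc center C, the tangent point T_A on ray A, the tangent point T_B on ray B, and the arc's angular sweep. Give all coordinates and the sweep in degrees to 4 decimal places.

bisector direction at 139.2764° = (-0.757866,0.652411)
center distance |VC| = r/sin(θ/2) = 16.700841/sin(66.9250°) = 18.153234
C = V + |VC|·bis = (3.0000,-9.7534)
T_A = V + ((C−V)·d_A)·d_A = V + 7.1149·d_A = (18.9148,-14.8167)
T_B = V + ((C−V)·d_B)·d_B = V + 7.1149·d_B = (10.3739,-24.7382)
sweep = 180° − θ = 46.1500°

center=(3.0000,-9.7534) T_A=(18.9148,-14.8167) T_B=(10.3739,-24.7382) sweep=46.1500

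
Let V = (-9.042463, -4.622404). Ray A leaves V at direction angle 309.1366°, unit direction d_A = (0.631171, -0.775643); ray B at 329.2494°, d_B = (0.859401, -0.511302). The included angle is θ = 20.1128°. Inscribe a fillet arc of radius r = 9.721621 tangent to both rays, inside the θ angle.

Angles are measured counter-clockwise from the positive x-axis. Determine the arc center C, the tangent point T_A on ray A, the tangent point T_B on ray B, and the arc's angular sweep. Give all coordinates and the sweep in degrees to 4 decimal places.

bisector direction at 319.1930° = (0.756915,-0.653513)
center distance |VC| = r/sin(θ/2) = 9.721621/sin(10.0564°) = 55.673806
C = V + |VC|·bis = (33.0979,-41.0060)
T_A = V + ((C−V)·d_A)·d_A = V + 54.8185·d_A = (25.5574,-47.1420)
T_B = V + ((C−V)·d_B)·d_B = V + 54.8185·d_B = (38.0686,-32.6512)
sweep = 180° − θ = 159.8872°

center=(33.0979,-41.0060) T_A=(25.5574,-47.1420) T_B=(38.0686,-32.6512) sweep=159.8872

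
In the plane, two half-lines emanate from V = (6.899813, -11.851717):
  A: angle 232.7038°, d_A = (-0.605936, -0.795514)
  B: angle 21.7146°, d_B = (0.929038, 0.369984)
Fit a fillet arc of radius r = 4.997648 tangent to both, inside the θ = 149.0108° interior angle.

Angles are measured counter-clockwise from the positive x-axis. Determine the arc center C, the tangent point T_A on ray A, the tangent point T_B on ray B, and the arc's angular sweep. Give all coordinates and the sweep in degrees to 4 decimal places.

center=(10.0360,-15.9821) T_A=(6.0603,-12.9539) T_B=(8.1870,-11.3391) sweep=30.9892

bisector direction at 307.2092° = (0.604727,-0.796433)
center distance |VC| = r/sin(θ/2) = 4.997648/sin(74.5054°) = 5.186135
C = V + |VC|·bis = (10.0360,-15.9821)
T_A = V + ((C−V)·d_A)·d_A = V + 1.3855·d_A = (6.0603,-12.9539)
T_B = V + ((C−V)·d_B)·d_B = V + 1.3855·d_B = (8.1870,-11.3391)
sweep = 180° − θ = 30.9892°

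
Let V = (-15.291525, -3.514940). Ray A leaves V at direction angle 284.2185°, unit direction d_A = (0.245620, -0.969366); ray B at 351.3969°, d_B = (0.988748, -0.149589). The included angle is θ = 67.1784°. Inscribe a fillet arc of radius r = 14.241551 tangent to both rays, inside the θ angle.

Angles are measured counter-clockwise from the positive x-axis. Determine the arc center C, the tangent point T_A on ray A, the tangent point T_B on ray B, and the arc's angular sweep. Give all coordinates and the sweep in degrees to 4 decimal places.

bisector direction at 317.8077° = (0.740895,-0.671621)
center distance |VC| = r/sin(θ/2) = 14.241551/sin(33.5892°) = 25.742339
C = V + |VC|·bis = (3.7808,-20.8040)
T_A = V + ((C−V)·d_A)·d_A = V + 21.4440·d_A = (-10.0244,-24.3021)
T_B = V + ((C−V)·d_B)·d_B = V + 21.4440·d_B = (5.9112,-6.7227)
sweep = 180° − θ = 112.8216°

center=(3.7808,-20.8040) T_A=(-10.0244,-24.3021) T_B=(5.9112,-6.7227) sweep=112.8216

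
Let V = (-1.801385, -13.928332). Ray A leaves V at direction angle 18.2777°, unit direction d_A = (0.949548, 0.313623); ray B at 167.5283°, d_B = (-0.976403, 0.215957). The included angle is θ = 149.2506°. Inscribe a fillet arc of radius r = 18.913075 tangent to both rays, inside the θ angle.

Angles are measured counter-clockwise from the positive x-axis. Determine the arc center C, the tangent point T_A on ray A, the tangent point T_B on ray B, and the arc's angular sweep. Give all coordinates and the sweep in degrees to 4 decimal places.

center=(-2.7948,5.6615) T_A=(3.1368,-12.2973) T_B=(-6.8792,-12.8052) sweep=30.7494

bisector direction at 92.9030° = (-0.050645,0.998717)
center distance |VC| = r/sin(θ/2) = 18.913075/sin(74.6253°) = 19.615047
C = V + |VC|·bis = (-2.7948,5.6615)
T_A = V + ((C−V)·d_A)·d_A = V + 5.2005·d_A = (3.1368,-12.2973)
T_B = V + ((C−V)·d_B)·d_B = V + 5.2005·d_B = (-6.8792,-12.8052)
sweep = 180° − θ = 30.7494°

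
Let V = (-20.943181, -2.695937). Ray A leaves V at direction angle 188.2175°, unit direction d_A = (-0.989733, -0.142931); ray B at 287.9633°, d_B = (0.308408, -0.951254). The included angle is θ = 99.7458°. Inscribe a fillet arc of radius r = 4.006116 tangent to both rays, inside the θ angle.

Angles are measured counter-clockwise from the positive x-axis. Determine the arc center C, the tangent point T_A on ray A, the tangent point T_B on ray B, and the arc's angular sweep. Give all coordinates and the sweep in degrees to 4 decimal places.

center=(-23.7126,-7.1436) T_A=(-24.2852,-3.1786) T_B=(-19.9018,-5.9080) sweep=80.2542

bisector direction at 238.0904° = (-0.528581,-0.848883)
center distance |VC| = r/sin(θ/2) = 4.006116/sin(49.8729°) = 5.239378
C = V + |VC|·bis = (-23.7126,-7.1436)
T_A = V + ((C−V)·d_A)·d_A = V + 3.3767·d_A = (-24.2852,-3.1786)
T_B = V + ((C−V)·d_B)·d_B = V + 3.3767·d_B = (-19.9018,-5.9080)
sweep = 180° − θ = 80.2542°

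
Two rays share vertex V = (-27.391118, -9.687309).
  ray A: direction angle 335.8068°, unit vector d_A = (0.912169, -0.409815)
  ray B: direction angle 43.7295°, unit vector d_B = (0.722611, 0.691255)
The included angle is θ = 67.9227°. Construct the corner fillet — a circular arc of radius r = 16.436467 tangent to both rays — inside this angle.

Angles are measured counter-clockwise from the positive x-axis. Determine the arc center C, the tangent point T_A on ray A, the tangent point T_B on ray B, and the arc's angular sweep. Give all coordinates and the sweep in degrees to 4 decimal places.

bisector direction at 9.7681° = (0.985502,0.169662)
center distance |VC| = r/sin(θ/2) = 16.436467/sin(33.9614°) = 29.422629
C = V + |VC|·bis = (1.6050,-4.6954)
T_A = V + ((C−V)·d_A)·d_A = V + 24.4036·d_A = (-5.1310,-19.6882)
T_B = V + ((C−V)·d_B)·d_B = V + 24.4036·d_B = (-9.7568,7.1818)
sweep = 180° − θ = 112.0773°

center=(1.6050,-4.6954) T_A=(-5.1310,-19.6882) T_B=(-9.7568,7.1818) sweep=112.0773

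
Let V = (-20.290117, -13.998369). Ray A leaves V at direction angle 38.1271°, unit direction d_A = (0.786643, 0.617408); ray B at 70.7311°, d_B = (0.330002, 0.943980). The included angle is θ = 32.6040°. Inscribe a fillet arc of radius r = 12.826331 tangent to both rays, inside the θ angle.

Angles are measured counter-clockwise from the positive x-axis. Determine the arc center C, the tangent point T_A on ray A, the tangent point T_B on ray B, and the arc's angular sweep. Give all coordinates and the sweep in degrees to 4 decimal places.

center=(6.2906,23.1690) T_A=(14.2096,13.0793) T_B=(-5.8172,27.4017) sweep=147.3960

bisector direction at 54.4291° = (0.581710,0.813396)
center distance |VC| = r/sin(θ/2) = 12.826331/sin(16.3020°) = 45.694055
C = V + |VC|·bis = (6.2906,23.1690)
T_A = V + ((C−V)·d_A)·d_A = V + 43.8569·d_A = (14.2096,13.0793)
T_B = V + ((C−V)·d_B)·d_B = V + 43.8569·d_B = (-5.8172,27.4017)
sweep = 180° − θ = 147.3960°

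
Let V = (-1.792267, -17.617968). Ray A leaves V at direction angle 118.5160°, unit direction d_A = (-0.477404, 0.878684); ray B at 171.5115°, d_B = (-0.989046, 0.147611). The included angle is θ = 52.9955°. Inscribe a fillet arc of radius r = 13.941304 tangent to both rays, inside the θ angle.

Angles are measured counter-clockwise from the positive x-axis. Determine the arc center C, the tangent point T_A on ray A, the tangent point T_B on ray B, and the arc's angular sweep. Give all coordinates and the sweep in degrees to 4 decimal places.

center=(-27.3927,0.2985) T_A=(-15.1427,6.9541) T_B=(-29.4506,-13.4901) sweep=127.0045

bisector direction at 145.0138° = (-0.819290,0.573380)
center distance |VC| = r/sin(θ/2) = 13.941304/sin(26.4977°) = 31.247132
C = V + |VC|·bis = (-27.3927,0.2985)
T_A = V + ((C−V)·d_A)·d_A = V + 27.9647·d_A = (-15.1427,6.9541)
T_B = V + ((C−V)·d_B)·d_B = V + 27.9647·d_B = (-29.4506,-13.4901)
sweep = 180° − θ = 127.0045°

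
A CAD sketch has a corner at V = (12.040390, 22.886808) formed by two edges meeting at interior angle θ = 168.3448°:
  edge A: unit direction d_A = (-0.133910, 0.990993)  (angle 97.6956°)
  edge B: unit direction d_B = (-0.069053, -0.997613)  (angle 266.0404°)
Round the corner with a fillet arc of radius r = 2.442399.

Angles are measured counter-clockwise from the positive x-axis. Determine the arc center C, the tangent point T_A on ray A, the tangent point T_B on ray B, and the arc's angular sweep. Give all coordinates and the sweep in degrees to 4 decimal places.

bisector direction at 181.8680° = (-0.999469,-0.032597)
center distance |VC| = r/sin(θ/2) = 2.442399/sin(84.1724°) = 2.455087
C = V + |VC|·bis = (9.5866,22.8068)
T_A = V + ((C−V)·d_A)·d_A = V + 0.2493·d_A = (12.0070,23.1338)
T_B = V + ((C−V)·d_B)·d_B = V + 0.2493·d_B = (12.0232,22.6381)
sweep = 180° − θ = 11.6552°

center=(9.5866,22.8068) T_A=(12.0070,23.1338) T_B=(12.0232,22.6381) sweep=11.6552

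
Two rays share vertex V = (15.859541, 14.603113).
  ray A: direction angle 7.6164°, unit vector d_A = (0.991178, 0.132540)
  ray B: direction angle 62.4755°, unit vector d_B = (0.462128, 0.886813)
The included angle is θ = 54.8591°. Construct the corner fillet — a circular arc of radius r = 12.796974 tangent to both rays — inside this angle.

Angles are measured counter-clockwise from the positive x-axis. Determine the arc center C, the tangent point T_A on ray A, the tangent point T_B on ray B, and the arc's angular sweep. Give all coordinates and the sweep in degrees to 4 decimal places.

center=(38.6026,30.5552) T_A=(40.2987,17.8711) T_B=(27.2541,36.4690) sweep=125.1409

bisector direction at 35.0459° = (0.818692,0.574233)
center distance |VC| = r/sin(θ/2) = 12.796974/sin(27.4295°) = 27.779795
C = V + |VC|·bis = (38.6026,30.5552)
T_A = V + ((C−V)·d_A)·d_A = V + 24.6567·d_A = (40.2987,17.8711)
T_B = V + ((C−V)·d_B)·d_B = V + 24.6567·d_B = (27.2541,36.4690)
sweep = 180° − θ = 125.1409°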